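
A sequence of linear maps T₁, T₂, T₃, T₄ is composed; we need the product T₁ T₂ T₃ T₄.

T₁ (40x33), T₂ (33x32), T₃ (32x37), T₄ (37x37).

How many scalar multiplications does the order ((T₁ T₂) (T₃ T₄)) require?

133408

(T₁ T₂): 40×33 by 33×32 → 40×32, cost 40·33·32 = 42240
(T₃ T₄): 32×37 by 37×37 → 32×37, cost 32·37·37 = 43808
((T₁ T₂) (T₃ T₄)): 40×32 by 32×37 → 40×37, cost 40·32·37 = 47360; cumulative 133408
Total: 133408 scalar multiplications.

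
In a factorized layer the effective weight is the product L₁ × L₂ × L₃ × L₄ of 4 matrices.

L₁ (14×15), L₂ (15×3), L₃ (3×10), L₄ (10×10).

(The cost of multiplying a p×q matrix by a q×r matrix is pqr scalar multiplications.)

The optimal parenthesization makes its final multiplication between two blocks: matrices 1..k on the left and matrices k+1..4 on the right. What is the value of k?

Adjacent pairs: L₁L₂ = 14·15·3 = 630; L₂L₃ = 15·3·10 = 450; L₃L₄ = 3·10·10 = 300.
Length 3: L₁..L₃: k=1: 0+450+14·15·10=2550; k=2: 630+0+14·3·10=1050 → min 1050 | L₂..L₄: k=2: 0+300+15·3·10=750; k=3: 450+0+15·10·10=1950 → min 750.
Top-level splits: k=1: (L₁..L₁)·(L₂..L₄) → 0+750+14·15·10 = 2850; k=2: (L₁..L₂)·(L₃..L₄) → 630+300+14·3·10 = 1350; k=3: (L₁..L₃)·(L₄..L₄) → 1050+0+14·10·10 = 2450.
Best split is after L₂, i.e. k = 2.

2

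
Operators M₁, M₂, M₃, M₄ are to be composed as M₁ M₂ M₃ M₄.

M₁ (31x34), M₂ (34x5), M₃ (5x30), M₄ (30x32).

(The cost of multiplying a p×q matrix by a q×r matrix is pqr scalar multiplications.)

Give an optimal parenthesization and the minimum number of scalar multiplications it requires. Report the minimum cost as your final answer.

15030

Adjacent pairs: M₁M₂ = 31·34·5 = 5270; M₂M₃ = 34·5·30 = 5100; M₃M₄ = 5·30·32 = 4800.
Length 3: M₁..M₃: k=1: 0+5100+31·34·30=36720; k=2: 5270+0+31·5·30=9920 → min 9920 | M₂..M₄: k=2: 0+4800+34·5·32=10240; k=3: 5100+0+34·30·32=37740 → min 10240.
Length 4: M₁..M₄: k=1: 0+10240+31·34·32=43968; k=2: 5270+4800+31·5·32=15030; k=3: 9920+0+31·30·32=39680 → min 15030.
Optimal parenthesization: ((M₁ M₂) (M₃ M₄)) with cost 15030.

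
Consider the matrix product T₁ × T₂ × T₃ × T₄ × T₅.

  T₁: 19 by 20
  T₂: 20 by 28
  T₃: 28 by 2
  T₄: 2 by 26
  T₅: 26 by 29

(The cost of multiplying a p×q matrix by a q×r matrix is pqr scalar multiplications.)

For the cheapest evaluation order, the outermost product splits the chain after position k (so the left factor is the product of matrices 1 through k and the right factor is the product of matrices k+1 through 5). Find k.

3

Adjacent pairs: T₁T₂ = 19·20·28 = 10640; T₂T₃ = 20·28·2 = 1120; T₃T₄ = 28·2·26 = 1456; T₄T₅ = 2·26·29 = 1508.
Length 3: T₁..T₃: k=1: 0+1120+19·20·2=1880; k=2: 10640+0+19·28·2=11704 → min 1880 | T₂..T₄: k=2: 0+1456+20·28·26=16016; k=3: 1120+0+20·2·26=2160 → min 2160 | T₃..T₅: k=3: 0+1508+28·2·29=3132; k=4: 1456+0+28·26·29=22568 → min 3132.
Length 4: T₁..T₄: k=1: 0+2160+19·20·26=12040; k=2: 10640+1456+19·28·26=25928; k=3: 1880+0+19·2·26=2868 → min 2868 | T₂..T₅: k=2: 0+3132+20·28·29=19372; k=3: 1120+1508+20·2·29=3788; k=4: 2160+0+20·26·29=17240 → min 3788.
Top-level splits: k=1: (T₁..T₁)·(T₂..T₅) → 0+3788+19·20·29 = 14808; k=2: (T₁..T₂)·(T₃..T₅) → 10640+3132+19·28·29 = 29200; k=3: (T₁..T₃)·(T₄..T₅) → 1880+1508+19·2·29 = 4490; k=4: (T₁..T₄)·(T₅..T₅) → 2868+0+19·26·29 = 17194.
Best split is after T₃, i.e. k = 3.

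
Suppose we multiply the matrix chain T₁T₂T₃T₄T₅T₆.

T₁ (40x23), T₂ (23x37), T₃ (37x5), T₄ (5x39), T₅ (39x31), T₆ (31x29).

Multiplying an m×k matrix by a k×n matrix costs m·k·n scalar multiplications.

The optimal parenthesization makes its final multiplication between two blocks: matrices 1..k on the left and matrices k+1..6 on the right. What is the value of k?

Adjacent pairs: T₁T₂ = 40·23·37 = 34040; T₂T₃ = 23·37·5 = 4255; T₃T₄ = 37·5·39 = 7215; T₄T₅ = 5·39·31 = 6045; T₅T₆ = 39·31·29 = 35061.
Length 3: T₁..T₃: k=1: 0+4255+40·23·5=8855; k=2: 34040+0+40·37·5=41440 → min 8855 | T₂..T₄: k=2: 0+7215+23·37·39=40404; k=3: 4255+0+23·5·39=8740 → min 8740 | T₃..T₅: k=3: 0+6045+37·5·31=11780; k=4: 7215+0+37·39·31=51948 → min 11780 | T₄..T₆: k=4: 0+35061+5·39·29=40716; k=5: 6045+0+5·31·29=10540 → min 10540.
Length 4: T₁..T₄: k=1: 0+8740+40·23·39=44620; k=2: 34040+7215+40·37·39=98975; k=3: 8855+0+40·5·39=16655 → min 16655 | T₂..T₅: k=2: 0+11780+23·37·31=38161; k=3: 4255+6045+23·5·31=13865; k=4: 8740+0+23·39·31=36547 → min 13865 | T₃..T₆: k=3: 0+10540+37·5·29=15905; k=4: 7215+35061+37·39·29=84123; k=5: 11780+0+37·31·29=45043 → min 15905.
Length 5: T₁..T₅: k=1: 0+13865+40·23·31=42385; k=2: 34040+11780+40·37·31=91700; k=3: 8855+6045+40·5·31=21100; k=4: 16655+0+40·39·31=65015 → min 21100 | T₂..T₆: k=2: 0+15905+23·37·29=40584; k=3: 4255+10540+23·5·29=18130; k=4: 8740+35061+23·39·29=69814; k=5: 13865+0+23·31·29=34542 → min 18130.
Top-level splits: k=1: (T₁..T₁)·(T₂..T₆) → 0+18130+40·23·29 = 44810; k=2: (T₁..T₂)·(T₃..T₆) → 34040+15905+40·37·29 = 92865; k=3: (T₁..T₃)·(T₄..T₆) → 8855+10540+40·5·29 = 25195; k=4: (T₁..T₄)·(T₅..T₆) → 16655+35061+40·39·29 = 96956; k=5: (T₁..T₅)·(T₆..T₆) → 21100+0+40·31·29 = 57060.
Best split is after T₃, i.e. k = 3.

3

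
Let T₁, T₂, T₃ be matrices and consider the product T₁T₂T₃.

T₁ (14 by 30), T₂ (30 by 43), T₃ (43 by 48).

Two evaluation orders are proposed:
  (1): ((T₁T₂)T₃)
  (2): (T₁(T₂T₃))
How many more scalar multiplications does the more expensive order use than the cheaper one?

35124

Order (1) = ((T₁T₂)T₃): (T₁T₂): 14×30 by 30×43 → 14×43, cost 14·30·43 = 18060; ((T₁T₂)T₃): 14×43 by 43×48 → 14×48, cost 14·43·48 = 28896; cumulative 46956. Total 46956.
Order (2) = (T₁(T₂T₃)): (T₂T₃): 30×43 by 43×48 → 30×48, cost 30·43·48 = 61920; (T₁(T₂T₃)): 14×30 by 30×48 → 14×48, cost 14·30·48 = 20160; cumulative 82080. Total 82080.
Difference: |46956 − 82080| = 35124.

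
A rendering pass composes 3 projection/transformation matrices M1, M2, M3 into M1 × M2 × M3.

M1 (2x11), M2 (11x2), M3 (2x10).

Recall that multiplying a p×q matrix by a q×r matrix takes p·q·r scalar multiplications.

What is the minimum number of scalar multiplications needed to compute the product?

84

Order (M1 × (M2 × M3)): (M2 × M3): 11×2 by 2×10 → 11×10, cost 11·2·10 = 220; (M1 × (M2 × M3)): 2×11 by 11×10 → 2×10, cost 2·11·10 = 220; cumulative 440. Total 440.
Order ((M1 × M2) × M3): (M1 × M2): 2×11 by 11×2 → 2×2, cost 2·11·2 = 44; ((M1 × M2) × M3): 2×2 by 2×10 → 2×10, cost 2·2·10 = 40; cumulative 84. Total 84.
Minimum: 84.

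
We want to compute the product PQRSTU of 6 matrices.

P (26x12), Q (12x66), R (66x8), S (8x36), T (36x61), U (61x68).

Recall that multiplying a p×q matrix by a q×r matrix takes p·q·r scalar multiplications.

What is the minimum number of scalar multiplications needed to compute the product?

Adjacent pairs: PQ = 26·12·66 = 20592; QR = 12·66·8 = 6336; RS = 66·8·36 = 19008; ST = 8·36·61 = 17568; TU = 36·61·68 = 149328.
Length 3: P..R: k=1: 0+6336+26·12·8=8832; k=2: 20592+0+26·66·8=34320 → min 8832 | Q..S: k=2: 0+19008+12·66·36=47520; k=3: 6336+0+12·8·36=9792 → min 9792 | R..T: k=3: 0+17568+66·8·61=49776; k=4: 19008+0+66·36·61=163944 → min 49776 | S..U: k=4: 0+149328+8·36·68=168912; k=5: 17568+0+8·61·68=50752 → min 50752.
Length 4: P..S: k=1: 0+9792+26·12·36=21024; k=2: 20592+19008+26·66·36=101376; k=3: 8832+0+26·8·36=16320 → min 16320 | Q..T: k=2: 0+49776+12·66·61=98088; k=3: 6336+17568+12·8·61=29760; k=4: 9792+0+12·36·61=36144 → min 29760 | R..U: k=3: 0+50752+66·8·68=86656; k=4: 19008+149328+66·36·68=329904; k=5: 49776+0+66·61·68=323544 → min 86656.
Length 5: P..T: k=1: 0+29760+26·12·61=48792; k=2: 20592+49776+26·66·61=175044; k=3: 8832+17568+26·8·61=39088; k=4: 16320+0+26·36·61=73416 → min 39088 | Q..U: k=2: 0+86656+12·66·68=140512; k=3: 6336+50752+12·8·68=63616; k=4: 9792+149328+12·36·68=188496; k=5: 29760+0+12·61·68=79536 → min 63616.
Length 6: P..U: k=1: 0+63616+26·12·68=84832; k=2: 20592+86656+26·66·68=223936; k=3: 8832+50752+26·8·68=73728; k=4: 16320+149328+26·36·68=229296; k=5: 39088+0+26·61·68=146936 → min 73728.
Optimal order: ((P(QR))((ST)U)) with cost 73728.

73728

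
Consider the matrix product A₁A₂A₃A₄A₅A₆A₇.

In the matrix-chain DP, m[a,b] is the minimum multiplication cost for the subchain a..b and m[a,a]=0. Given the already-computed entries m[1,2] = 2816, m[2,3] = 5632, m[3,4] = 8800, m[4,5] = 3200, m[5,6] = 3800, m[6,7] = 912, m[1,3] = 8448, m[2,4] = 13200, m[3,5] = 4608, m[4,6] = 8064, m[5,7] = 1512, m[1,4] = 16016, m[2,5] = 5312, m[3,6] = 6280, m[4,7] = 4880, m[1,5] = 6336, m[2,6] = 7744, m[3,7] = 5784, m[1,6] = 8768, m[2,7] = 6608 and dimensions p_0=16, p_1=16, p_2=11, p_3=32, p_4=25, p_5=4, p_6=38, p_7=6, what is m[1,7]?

m[1,7] = min over k∈[1,6] of m[1,k]+m[k+1,7]+p_{0}·p_k·p_{7}.
k=1: 0 + 6608 + 16·16·6 = 8144; k=2: 2816 + 5784 + 16·11·6 = 9656; k=3: 8448 + 4880 + 16·32·6 = 16400; k=4: 16016 + 1512 + 16·25·6 = 19928; k=5: 6336 + 912 + 16·4·6 = 7632; k=6: 8768 + 0 + 16·38·6 = 12416.
Minimum: 7632 at k=5.

7632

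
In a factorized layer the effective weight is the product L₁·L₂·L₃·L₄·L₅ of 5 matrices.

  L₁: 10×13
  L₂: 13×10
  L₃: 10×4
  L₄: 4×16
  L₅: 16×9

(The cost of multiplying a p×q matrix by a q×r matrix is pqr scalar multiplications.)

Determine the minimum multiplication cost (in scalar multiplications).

1976

Adjacent pairs: L₁L₂ = 10·13·10 = 1300; L₂L₃ = 13·10·4 = 520; L₃L₄ = 10·4·16 = 640; L₄L₅ = 4·16·9 = 576.
Length 3: L₁..L₃: k=1: 0+520+10·13·4=1040; k=2: 1300+0+10·10·4=1700 → min 1040 | L₂..L₄: k=2: 0+640+13·10·16=2720; k=3: 520+0+13·4·16=1352 → min 1352 | L₃..L₅: k=3: 0+576+10·4·9=936; k=4: 640+0+10·16·9=2080 → min 936.
Length 4: L₁..L₄: k=1: 0+1352+10·13·16=3432; k=2: 1300+640+10·10·16=3540; k=3: 1040+0+10·4·16=1680 → min 1680 | L₂..L₅: k=2: 0+936+13·10·9=2106; k=3: 520+576+13·4·9=1564; k=4: 1352+0+13·16·9=3224 → min 1564.
Length 5: L₁..L₅: k=1: 0+1564+10·13·9=2734; k=2: 1300+936+10·10·9=3136; k=3: 1040+576+10·4·9=1976; k=4: 1680+0+10·16·9=3120 → min 1976.
Optimal order: ((L₁·(L₂·L₃))·(L₄·L₅)) with cost 1976.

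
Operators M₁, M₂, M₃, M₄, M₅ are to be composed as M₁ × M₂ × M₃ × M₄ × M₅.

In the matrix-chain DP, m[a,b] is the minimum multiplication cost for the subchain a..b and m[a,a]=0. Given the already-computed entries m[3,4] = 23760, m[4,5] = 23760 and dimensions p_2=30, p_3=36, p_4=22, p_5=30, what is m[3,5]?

43560

m[3,5] = min over k∈[3,4] of m[3,k]+m[k+1,5]+p_{2}·p_k·p_{5}.
k=3: 0 + 23760 + 30·36·30 = 56160; k=4: 23760 + 0 + 30·22·30 = 43560.
Minimum: 43560 at k=4.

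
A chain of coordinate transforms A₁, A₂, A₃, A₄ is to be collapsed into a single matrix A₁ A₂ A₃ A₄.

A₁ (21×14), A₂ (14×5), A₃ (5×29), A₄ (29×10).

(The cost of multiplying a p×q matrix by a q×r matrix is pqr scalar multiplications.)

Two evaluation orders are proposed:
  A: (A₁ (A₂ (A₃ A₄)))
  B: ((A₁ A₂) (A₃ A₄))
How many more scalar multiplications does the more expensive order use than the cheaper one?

1120

Order A = (A₁ (A₂ (A₃ A₄))): (A₃ A₄): 5×29 by 29×10 → 5×10, cost 5·29·10 = 1450; (A₂ (A₃ A₄)): 14×5 by 5×10 → 14×10, cost 14·5·10 = 700; cumulative 2150; (A₁ (A₂ (A₃ A₄))): 21×14 by 14×10 → 21×10, cost 21·14·10 = 2940; cumulative 5090. Total 5090.
Order B = ((A₁ A₂) (A₃ A₄)): (A₁ A₂): 21×14 by 14×5 → 21×5, cost 21·14·5 = 1470; (A₃ A₄): 5×29 by 29×10 → 5×10, cost 5·29·10 = 1450; ((A₁ A₂) (A₃ A₄)): 21×5 by 5×10 → 21×10, cost 21·5·10 = 1050; cumulative 3970. Total 3970.
Difference: |5090 − 3970| = 1120.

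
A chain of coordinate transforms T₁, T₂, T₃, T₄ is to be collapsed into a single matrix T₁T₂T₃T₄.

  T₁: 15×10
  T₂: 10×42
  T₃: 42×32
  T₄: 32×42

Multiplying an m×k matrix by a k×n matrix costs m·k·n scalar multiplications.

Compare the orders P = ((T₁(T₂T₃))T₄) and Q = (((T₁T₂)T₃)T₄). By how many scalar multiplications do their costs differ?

Order P = ((T₁(T₂T₃))T₄): (T₂T₃): 10×42 by 42×32 → 10×32, cost 10·42·32 = 13440; (T₁(T₂T₃)): 15×10 by 10×32 → 15×32, cost 15·10·32 = 4800; cumulative 18240; ((T₁(T₂T₃))T₄): 15×32 by 32×42 → 15×42, cost 15·32·42 = 20160; cumulative 38400. Total 38400.
Order Q = (((T₁T₂)T₃)T₄): (T₁T₂): 15×10 by 10×42 → 15×42, cost 15·10·42 = 6300; ((T₁T₂)T₃): 15×42 by 42×32 → 15×32, cost 15·42·32 = 20160; cumulative 26460; (((T₁T₂)T₃)T₄): 15×32 by 32×42 → 15×42, cost 15·32·42 = 20160; cumulative 46620. Total 46620.
Difference: |38400 − 46620| = 8220.

8220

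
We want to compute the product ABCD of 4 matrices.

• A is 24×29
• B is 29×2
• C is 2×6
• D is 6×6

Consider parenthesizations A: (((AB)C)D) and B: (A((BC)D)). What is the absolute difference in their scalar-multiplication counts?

3024

Order A = (((AB)C)D): (AB): 24×29 by 29×2 → 24×2, cost 24·29·2 = 1392; ((AB)C): 24×2 by 2×6 → 24×6, cost 24·2·6 = 288; cumulative 1680; (((AB)C)D): 24×6 by 6×6 → 24×6, cost 24·6·6 = 864; cumulative 2544. Total 2544.
Order B = (A((BC)D)): (BC): 29×2 by 2×6 → 29×6, cost 29·2·6 = 348; ((BC)D): 29×6 by 6×6 → 29×6, cost 29·6·6 = 1044; cumulative 1392; (A((BC)D)): 24×29 by 29×6 → 24×6, cost 24·29·6 = 4176; cumulative 5568. Total 5568.
Difference: |2544 − 5568| = 3024.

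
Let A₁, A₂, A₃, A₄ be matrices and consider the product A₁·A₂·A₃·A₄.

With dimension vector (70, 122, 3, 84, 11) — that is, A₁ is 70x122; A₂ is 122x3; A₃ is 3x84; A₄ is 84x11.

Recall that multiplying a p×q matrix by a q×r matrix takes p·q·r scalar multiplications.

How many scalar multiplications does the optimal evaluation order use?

30702

Adjacent pairs: A₁A₂ = 70·122·3 = 25620; A₂A₃ = 122·3·84 = 30744; A₃A₄ = 3·84·11 = 2772.
Length 3: A₁..A₃: k=1: 0+30744+70·122·84=748104; k=2: 25620+0+70·3·84=43260 → min 43260 | A₂..A₄: k=2: 0+2772+122·3·11=6798; k=3: 30744+0+122·84·11=143472 → min 6798.
Length 4: A₁..A₄: k=1: 0+6798+70·122·11=100738; k=2: 25620+2772+70·3·11=30702; k=3: 43260+0+70·84·11=107940 → min 30702.
Optimal order: ((A₁·A₂)·(A₃·A₄)) with cost 30702.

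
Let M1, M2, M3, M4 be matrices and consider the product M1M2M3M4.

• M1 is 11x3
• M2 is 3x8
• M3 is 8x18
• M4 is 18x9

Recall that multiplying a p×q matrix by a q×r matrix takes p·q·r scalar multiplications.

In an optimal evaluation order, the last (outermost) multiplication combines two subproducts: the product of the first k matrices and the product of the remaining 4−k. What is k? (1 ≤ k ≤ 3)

Adjacent pairs: M1M2 = 11·3·8 = 264; M2M3 = 3·8·18 = 432; M3M4 = 8·18·9 = 1296.
Length 3: M1..M3: k=1: 0+432+11·3·18=1026; k=2: 264+0+11·8·18=1848 → min 1026 | M2..M4: k=2: 0+1296+3·8·9=1512; k=3: 432+0+3·18·9=918 → min 918.
Top-level splits: k=1: (M1..M1)·(M2..M4) → 0+918+11·3·9 = 1215; k=2: (M1..M2)·(M3..M4) → 264+1296+11·8·9 = 2352; k=3: (M1..M3)·(M4..M4) → 1026+0+11·18·9 = 2808.
Best split is after M1, i.e. k = 1.

1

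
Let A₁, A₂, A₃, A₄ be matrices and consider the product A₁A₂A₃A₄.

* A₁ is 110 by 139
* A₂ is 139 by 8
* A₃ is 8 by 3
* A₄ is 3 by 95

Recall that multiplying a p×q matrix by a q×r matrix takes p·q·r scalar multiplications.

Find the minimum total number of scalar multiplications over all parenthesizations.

Adjacent pairs: A₁A₂ = 110·139·8 = 122320; A₂A₃ = 139·8·3 = 3336; A₃A₄ = 8·3·95 = 2280.
Length 3: A₁..A₃: k=1: 0+3336+110·139·3=49206; k=2: 122320+0+110·8·3=124960 → min 49206 | A₂..A₄: k=2: 0+2280+139·8·95=107920; k=3: 3336+0+139·3·95=42951 → min 42951.
Length 4: A₁..A₄: k=1: 0+42951+110·139·95=1495501; k=2: 122320+2280+110·8·95=208200; k=3: 49206+0+110·3·95=80556 → min 80556.
Optimal order: ((A₁(A₂A₃))A₄) with cost 80556.

80556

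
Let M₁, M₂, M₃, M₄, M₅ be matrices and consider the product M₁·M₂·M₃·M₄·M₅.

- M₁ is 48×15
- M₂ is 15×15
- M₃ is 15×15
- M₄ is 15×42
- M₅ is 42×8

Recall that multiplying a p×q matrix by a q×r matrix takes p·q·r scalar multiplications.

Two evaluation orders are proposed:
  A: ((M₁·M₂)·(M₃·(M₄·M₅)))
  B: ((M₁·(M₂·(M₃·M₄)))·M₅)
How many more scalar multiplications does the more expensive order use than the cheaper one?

41868

Order A = ((M₁·M₂)·(M₃·(M₄·M₅))): (M₁·M₂): 48×15 by 15×15 → 48×15, cost 48·15·15 = 10800; (M₄·M₅): 15×42 by 42×8 → 15×8, cost 15·42·8 = 5040; (M₃·(M₄·M₅)): 15×15 by 15×8 → 15×8, cost 15·15·8 = 1800; cumulative 6840; ((M₁·M₂)·(M₃·(M₄·M₅))): 48×15 by 15×8 → 48×8, cost 48·15·8 = 5760; cumulative 23400. Total 23400.
Order B = ((M₁·(M₂·(M₃·M₄)))·M₅): (M₃·M₄): 15×15 by 15×42 → 15×42, cost 15·15·42 = 9450; (M₂·(M₃·M₄)): 15×15 by 15×42 → 15×42, cost 15·15·42 = 9450; cumulative 18900; (M₁·(M₂·(M₃·M₄))): 48×15 by 15×42 → 48×42, cost 48·15·42 = 30240; cumulative 49140; ((M₁·(M₂·(M₃·M₄)))·M₅): 48×42 by 42×8 → 48×8, cost 48·42·8 = 16128; cumulative 65268. Total 65268.
Difference: |23400 − 65268| = 41868.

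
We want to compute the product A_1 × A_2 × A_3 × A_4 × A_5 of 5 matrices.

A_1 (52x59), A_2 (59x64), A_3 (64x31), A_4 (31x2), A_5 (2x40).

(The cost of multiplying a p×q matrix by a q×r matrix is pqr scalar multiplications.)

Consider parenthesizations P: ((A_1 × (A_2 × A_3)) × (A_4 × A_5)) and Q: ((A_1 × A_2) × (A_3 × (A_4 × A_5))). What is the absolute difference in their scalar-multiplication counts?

Order P = ((A_1 × (A_2 × A_3)) × (A_4 × A_5)): (A_2 × A_3): 59×64 by 64×31 → 59×31, cost 59·64·31 = 117056; (A_1 × (A_2 × A_3)): 52×59 by 59×31 → 52×31, cost 52·59·31 = 95108; cumulative 212164; (A_4 × A_5): 31×2 by 2×40 → 31×40, cost 31·2·40 = 2480; ((A_1 × (A_2 × A_3)) × (A_4 × A_5)): 52×31 by 31×40 → 52×40, cost 52·31·40 = 64480; cumulative 279124. Total 279124.
Order Q = ((A_1 × A_2) × (A_3 × (A_4 × A_5))): (A_1 × A_2): 52×59 by 59×64 → 52×64, cost 52·59·64 = 196352; (A_4 × A_5): 31×2 by 2×40 → 31×40, cost 31·2·40 = 2480; (A_3 × (A_4 × A_5)): 64×31 by 31×40 → 64×40, cost 64·31·40 = 79360; cumulative 81840; ((A_1 × A_2) × (A_3 × (A_4 × A_5))): 52×64 by 64×40 → 52×40, cost 52·64·40 = 133120; cumulative 411312. Total 411312.
Difference: |279124 − 411312| = 132188.

132188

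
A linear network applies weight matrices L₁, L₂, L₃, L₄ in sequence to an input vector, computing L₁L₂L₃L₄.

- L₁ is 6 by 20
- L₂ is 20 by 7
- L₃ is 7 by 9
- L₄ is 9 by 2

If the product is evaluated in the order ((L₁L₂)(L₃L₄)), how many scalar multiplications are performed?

(L₁L₂): 6×20 by 20×7 → 6×7, cost 6·20·7 = 840
(L₃L₄): 7×9 by 9×2 → 7×2, cost 7·9·2 = 126
((L₁L₂)(L₃L₄)): 6×7 by 7×2 → 6×2, cost 6·7·2 = 84; cumulative 1050
Total: 1050 scalar multiplications.

1050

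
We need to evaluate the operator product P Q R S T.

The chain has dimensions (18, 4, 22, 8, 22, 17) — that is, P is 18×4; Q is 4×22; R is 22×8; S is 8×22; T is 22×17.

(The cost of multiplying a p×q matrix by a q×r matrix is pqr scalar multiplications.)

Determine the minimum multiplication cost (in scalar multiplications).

4128

Adjacent pairs: PQ = 18·4·22 = 1584; QR = 4·22·8 = 704; RS = 22·8·22 = 3872; ST = 8·22·17 = 2992.
Length 3: P..R: k=1: 0+704+18·4·8=1280; k=2: 1584+0+18·22·8=4752 → min 1280 | Q..S: k=2: 0+3872+4·22·22=5808; k=3: 704+0+4·8·22=1408 → min 1408 | R..T: k=3: 0+2992+22·8·17=5984; k=4: 3872+0+22·22·17=12100 → min 5984.
Length 4: P..S: k=1: 0+1408+18·4·22=2992; k=2: 1584+3872+18·22·22=14168; k=3: 1280+0+18·8·22=4448 → min 2992 | Q..T: k=2: 0+5984+4·22·17=7480; k=3: 704+2992+4·8·17=4240; k=4: 1408+0+4·22·17=2904 → min 2904.
Length 5: P..T: k=1: 0+2904+18·4·17=4128; k=2: 1584+5984+18·22·17=14300; k=3: 1280+2992+18·8·17=6720; k=4: 2992+0+18·22·17=9724 → min 4128.
Optimal order: (P (((Q R) S) T)) with cost 4128.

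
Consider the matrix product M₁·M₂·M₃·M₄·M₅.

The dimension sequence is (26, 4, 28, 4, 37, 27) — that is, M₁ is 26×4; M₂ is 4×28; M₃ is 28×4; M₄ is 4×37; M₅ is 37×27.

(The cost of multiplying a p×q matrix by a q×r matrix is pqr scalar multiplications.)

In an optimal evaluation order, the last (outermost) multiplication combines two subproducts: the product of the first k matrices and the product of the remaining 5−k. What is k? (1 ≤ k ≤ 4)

3

Adjacent pairs: M₁M₂ = 26·4·28 = 2912; M₂M₃ = 4·28·4 = 448; M₃M₄ = 28·4·37 = 4144; M₄M₅ = 4·37·27 = 3996.
Length 3: M₁..M₃: k=1: 0+448+26·4·4=864; k=2: 2912+0+26·28·4=5824 → min 864 | M₂..M₄: k=2: 0+4144+4·28·37=8288; k=3: 448+0+4·4·37=1040 → min 1040 | M₃..M₅: k=3: 0+3996+28·4·27=7020; k=4: 4144+0+28·37·27=32116 → min 7020.
Length 4: M₁..M₄: k=1: 0+1040+26·4·37=4888; k=2: 2912+4144+26·28·37=33992; k=3: 864+0+26·4·37=4712 → min 4712 | M₂..M₅: k=2: 0+7020+4·28·27=10044; k=3: 448+3996+4·4·27=4876; k=4: 1040+0+4·37·27=5036 → min 4876.
Top-level splits: k=1: (M₁..M₁)·(M₂..M₅) → 0+4876+26·4·27 = 7684; k=2: (M₁..M₂)·(M₃..M₅) → 2912+7020+26·28·27 = 29588; k=3: (M₁..M₃)·(M₄..M₅) → 864+3996+26·4·27 = 7668; k=4: (M₁..M₄)·(M₅..M₅) → 4712+0+26·37·27 = 30686.
Best split is after M₃, i.e. k = 3.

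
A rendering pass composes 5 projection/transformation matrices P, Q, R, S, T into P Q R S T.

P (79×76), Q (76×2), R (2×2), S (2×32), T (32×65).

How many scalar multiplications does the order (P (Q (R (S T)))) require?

(S T): 2×32 by 32×65 → 2×65, cost 2·32·65 = 4160
(R (S T)): 2×2 by 2×65 → 2×65, cost 2·2·65 = 260; cumulative 4420
(Q (R (S T))): 76×2 by 2×65 → 76×65, cost 76·2·65 = 9880; cumulative 14300
(P (Q (R (S T)))): 79×76 by 76×65 → 79×65, cost 79·76·65 = 390260; cumulative 404560
Total: 404560 scalar multiplications.

404560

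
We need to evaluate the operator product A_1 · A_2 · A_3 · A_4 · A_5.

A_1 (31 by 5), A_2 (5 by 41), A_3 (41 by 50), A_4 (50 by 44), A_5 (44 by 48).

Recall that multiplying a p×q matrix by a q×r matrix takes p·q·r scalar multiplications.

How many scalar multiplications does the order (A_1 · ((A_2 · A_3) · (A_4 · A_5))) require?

(A_2 · A_3): 5×41 by 41×50 → 5×50, cost 5·41·50 = 10250
(A_4 · A_5): 50×44 by 44×48 → 50×48, cost 50·44·48 = 105600
((A_2 · A_3) · (A_4 · A_5)): 5×50 by 50×48 → 5×48, cost 5·50·48 = 12000; cumulative 127850
(A_1 · ((A_2 · A_3) · (A_4 · A_5))): 31×5 by 5×48 → 31×48, cost 31·5·48 = 7440; cumulative 135290
Total: 135290 scalar multiplications.

135290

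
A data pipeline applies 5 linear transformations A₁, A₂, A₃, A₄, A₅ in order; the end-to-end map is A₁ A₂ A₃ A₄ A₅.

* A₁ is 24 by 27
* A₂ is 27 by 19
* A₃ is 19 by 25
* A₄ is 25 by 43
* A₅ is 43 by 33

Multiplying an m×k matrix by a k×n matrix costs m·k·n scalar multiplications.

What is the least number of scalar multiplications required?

Adjacent pairs: A₁A₂ = 24·27·19 = 12312; A₂A₃ = 27·19·25 = 12825; A₃A₄ = 19·25·43 = 20425; A₄A₅ = 25·43·33 = 35475.
Length 3: A₁..A₃: k=1: 0+12825+24·27·25=29025; k=2: 12312+0+24·19·25=23712 → min 23712 | A₂..A₄: k=2: 0+20425+27·19·43=42484; k=3: 12825+0+27·25·43=41850 → min 41850 | A₃..A₅: k=3: 0+35475+19·25·33=51150; k=4: 20425+0+19·43·33=47386 → min 47386.
Length 4: A₁..A₄: k=1: 0+41850+24·27·43=69714; k=2: 12312+20425+24·19·43=52345; k=3: 23712+0+24·25·43=49512 → min 49512 | A₂..A₅: k=2: 0+47386+27·19·33=64315; k=3: 12825+35475+27·25·33=70575; k=4: 41850+0+27·43·33=80163 → min 64315.
Length 5: A₁..A₅: k=1: 0+64315+24·27·33=85699; k=2: 12312+47386+24·19·33=74746; k=3: 23712+35475+24·25·33=78987; k=4: 49512+0+24·43·33=83568 → min 74746.
Optimal order: ((A₁ A₂) ((A₃ A₄) A₅)) with cost 74746.

74746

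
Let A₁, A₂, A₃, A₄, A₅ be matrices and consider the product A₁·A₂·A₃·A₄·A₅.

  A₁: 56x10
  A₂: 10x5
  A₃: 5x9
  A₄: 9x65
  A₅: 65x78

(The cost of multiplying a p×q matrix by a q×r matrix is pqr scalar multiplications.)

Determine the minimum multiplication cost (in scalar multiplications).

Adjacent pairs: A₁A₂ = 56·10·5 = 2800; A₂A₃ = 10·5·9 = 450; A₃A₄ = 5·9·65 = 2925; A₄A₅ = 9·65·78 = 45630.
Length 3: A₁..A₃: k=1: 0+450+56·10·9=5490; k=2: 2800+0+56·5·9=5320 → min 5320 | A₂..A₄: k=2: 0+2925+10·5·65=6175; k=3: 450+0+10·9·65=6300 → min 6175 | A₃..A₅: k=3: 0+45630+5·9·78=49140; k=4: 2925+0+5·65·78=28275 → min 28275.
Length 4: A₁..A₄: k=1: 0+6175+56·10·65=42575; k=2: 2800+2925+56·5·65=23925; k=3: 5320+0+56·9·65=38080 → min 23925 | A₂..A₅: k=2: 0+28275+10·5·78=32175; k=3: 450+45630+10·9·78=53100; k=4: 6175+0+10·65·78=56875 → min 32175.
Length 5: A₁..A₅: k=1: 0+32175+56·10·78=75855; k=2: 2800+28275+56·5·78=52915; k=3: 5320+45630+56·9·78=90262; k=4: 23925+0+56·65·78=307845 → min 52915.
Optimal order: ((A₁·A₂)·((A₃·A₄)·A₅)) with cost 52915.

52915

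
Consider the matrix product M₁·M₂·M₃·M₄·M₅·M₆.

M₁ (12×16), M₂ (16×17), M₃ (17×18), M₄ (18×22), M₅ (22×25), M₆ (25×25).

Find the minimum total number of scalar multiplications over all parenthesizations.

Adjacent pairs: M₁M₂ = 12·16·17 = 3264; M₂M₃ = 16·17·18 = 4896; M₃M₄ = 17·18·22 = 6732; M₄M₅ = 18·22·25 = 9900; M₅M₆ = 22·25·25 = 13750.
Length 3: M₁..M₃: k=1: 0+4896+12·16·18=8352; k=2: 3264+0+12·17·18=6936 → min 6936 | M₂..M₄: k=2: 0+6732+16·17·22=12716; k=3: 4896+0+16·18·22=11232 → min 11232 | M₃..M₅: k=3: 0+9900+17·18·25=17550; k=4: 6732+0+17·22·25=16082 → min 16082 | M₄..M₆: k=4: 0+13750+18·22·25=23650; k=5: 9900+0+18·25·25=21150 → min 21150.
Length 4: M₁..M₄: k=1: 0+11232+12·16·22=15456; k=2: 3264+6732+12·17·22=14484; k=3: 6936+0+12·18·22=11688 → min 11688 | M₂..M₅: k=2: 0+16082+16·17·25=22882; k=3: 4896+9900+16·18·25=21996; k=4: 11232+0+16·22·25=20032 → min 20032 | M₃..M₆: k=3: 0+21150+17·18·25=28800; k=4: 6732+13750+17·22·25=29832; k=5: 16082+0+17·25·25=26707 → min 26707.
Length 5: M₁..M₅: k=1: 0+20032+12·16·25=24832; k=2: 3264+16082+12·17·25=24446; k=3: 6936+9900+12·18·25=22236; k=4: 11688+0+12·22·25=18288 → min 18288 | M₂..M₆: k=2: 0+26707+16·17·25=33507; k=3: 4896+21150+16·18·25=33246; k=4: 11232+13750+16·22·25=33782; k=5: 20032+0+16·25·25=30032 → min 30032.
Length 6: M₁..M₆: k=1: 0+30032+12·16·25=34832; k=2: 3264+26707+12·17·25=35071; k=3: 6936+21150+12·18·25=33486; k=4: 11688+13750+12·22·25=32038; k=5: 18288+0+12·25·25=25788 → min 25788.
Optimal order: (((((M₁·M₂)·M₃)·M₄)·M₅)·M₆) with cost 25788.

25788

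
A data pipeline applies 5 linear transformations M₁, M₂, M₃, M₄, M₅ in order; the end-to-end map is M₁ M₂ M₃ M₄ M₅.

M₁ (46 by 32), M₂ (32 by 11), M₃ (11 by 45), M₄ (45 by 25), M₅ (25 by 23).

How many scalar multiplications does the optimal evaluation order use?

Adjacent pairs: M₁M₂ = 46·32·11 = 16192; M₂M₃ = 32·11·45 = 15840; M₃M₄ = 11·45·25 = 12375; M₄M₅ = 45·25·23 = 25875.
Length 3: M₁..M₃: k=1: 0+15840+46·32·45=82080; k=2: 16192+0+46·11·45=38962 → min 38962 | M₂..M₄: k=2: 0+12375+32·11·25=21175; k=3: 15840+0+32·45·25=51840 → min 21175 | M₃..M₅: k=3: 0+25875+11·45·23=37260; k=4: 12375+0+11·25·23=18700 → min 18700.
Length 4: M₁..M₄: k=1: 0+21175+46·32·25=57975; k=2: 16192+12375+46·11·25=41217; k=3: 38962+0+46·45·25=90712 → min 41217 | M₂..M₅: k=2: 0+18700+32·11·23=26796; k=3: 15840+25875+32·45·23=74835; k=4: 21175+0+32·25·23=39575 → min 26796.
Length 5: M₁..M₅: k=1: 0+26796+46·32·23=60652; k=2: 16192+18700+46·11·23=46530; k=3: 38962+25875+46·45·23=112447; k=4: 41217+0+46·25·23=67667 → min 46530.
Optimal order: ((M₁ M₂) ((M₃ M₄) M₅)) with cost 46530.

46530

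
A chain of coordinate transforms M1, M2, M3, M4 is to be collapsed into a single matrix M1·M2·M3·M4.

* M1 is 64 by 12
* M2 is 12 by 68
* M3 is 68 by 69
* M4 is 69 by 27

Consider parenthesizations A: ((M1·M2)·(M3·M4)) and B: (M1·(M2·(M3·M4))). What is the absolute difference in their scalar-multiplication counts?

126960

Order A = ((M1·M2)·(M3·M4)): (M1·M2): 64×12 by 12×68 → 64×68, cost 64·12·68 = 52224; (M3·M4): 68×69 by 69×27 → 68×27, cost 68·69·27 = 126684; ((M1·M2)·(M3·M4)): 64×68 by 68×27 → 64×27, cost 64·68·27 = 117504; cumulative 296412. Total 296412.
Order B = (M1·(M2·(M3·M4))): (M3·M4): 68×69 by 69×27 → 68×27, cost 68·69·27 = 126684; (M2·(M3·M4)): 12×68 by 68×27 → 12×27, cost 12·68·27 = 22032; cumulative 148716; (M1·(M2·(M3·M4))): 64×12 by 12×27 → 64×27, cost 64·12·27 = 20736; cumulative 169452. Total 169452.
Difference: |296412 − 169452| = 126960.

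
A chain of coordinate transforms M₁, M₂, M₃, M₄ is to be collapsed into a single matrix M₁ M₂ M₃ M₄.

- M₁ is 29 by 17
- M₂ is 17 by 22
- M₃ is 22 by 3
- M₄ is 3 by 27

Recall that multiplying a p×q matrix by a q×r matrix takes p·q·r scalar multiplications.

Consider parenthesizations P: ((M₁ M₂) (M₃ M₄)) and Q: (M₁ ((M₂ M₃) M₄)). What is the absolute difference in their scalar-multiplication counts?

Order P = ((M₁ M₂) (M₃ M₄)): (M₁ M₂): 29×17 by 17×22 → 29×22, cost 29·17·22 = 10846; (M₃ M₄): 22×3 by 3×27 → 22×27, cost 22·3·27 = 1782; ((M₁ M₂) (M₃ M₄)): 29×22 by 22×27 → 29×27, cost 29·22·27 = 17226; cumulative 29854. Total 29854.
Order Q = (M₁ ((M₂ M₃) M₄)): (M₂ M₃): 17×22 by 22×3 → 17×3, cost 17·22·3 = 1122; ((M₂ M₃) M₄): 17×3 by 3×27 → 17×27, cost 17·3·27 = 1377; cumulative 2499; (M₁ ((M₂ M₃) M₄)): 29×17 by 17×27 → 29×27, cost 29·17·27 = 13311; cumulative 15810. Total 15810.
Difference: |29854 − 15810| = 14044.

14044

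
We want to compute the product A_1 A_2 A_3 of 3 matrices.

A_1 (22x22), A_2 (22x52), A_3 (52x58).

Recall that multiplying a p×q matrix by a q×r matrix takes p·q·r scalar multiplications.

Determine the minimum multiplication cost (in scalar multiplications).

91520

Order (A_1 (A_2 A_3)): (A_2 A_3): 22×52 by 52×58 → 22×58, cost 22·52·58 = 66352; (A_1 (A_2 A_3)): 22×22 by 22×58 → 22×58, cost 22·22·58 = 28072; cumulative 94424. Total 94424.
Order ((A_1 A_2) A_3): (A_1 A_2): 22×22 by 22×52 → 22×52, cost 22·22·52 = 25168; ((A_1 A_2) A_3): 22×52 by 52×58 → 22×58, cost 22·52·58 = 66352; cumulative 91520. Total 91520.
Minimum: 91520.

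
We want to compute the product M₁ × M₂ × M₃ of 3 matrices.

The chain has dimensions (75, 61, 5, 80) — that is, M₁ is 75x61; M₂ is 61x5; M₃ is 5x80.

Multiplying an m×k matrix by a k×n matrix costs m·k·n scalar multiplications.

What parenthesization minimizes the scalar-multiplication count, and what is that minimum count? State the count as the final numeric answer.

52875

(M₁ × (M₂ × M₃)): cost 390400.
((M₁ × M₂) × M₃): cost 52875.
Optimal: ((M₁ × M₂) × M₃) with cost 52875.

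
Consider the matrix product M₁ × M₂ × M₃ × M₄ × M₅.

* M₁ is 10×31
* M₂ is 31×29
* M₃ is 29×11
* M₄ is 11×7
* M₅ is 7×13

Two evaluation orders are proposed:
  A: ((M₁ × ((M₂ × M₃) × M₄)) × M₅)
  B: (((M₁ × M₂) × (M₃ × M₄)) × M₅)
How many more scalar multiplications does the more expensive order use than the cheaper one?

Order A = ((M₁ × ((M₂ × M₃) × M₄)) × M₅): (M₂ × M₃): 31×29 by 29×11 → 31×11, cost 31·29·11 = 9889; ((M₂ × M₃) × M₄): 31×11 by 11×7 → 31×7, cost 31·11·7 = 2387; cumulative 12276; (M₁ × ((M₂ × M₃) × M₄)): 10×31 by 31×7 → 10×7, cost 10·31·7 = 2170; cumulative 14446; ((M₁ × ((M₂ × M₃) × M₄)) × M₅): 10×7 by 7×13 → 10×13, cost 10·7·13 = 910; cumulative 15356. Total 15356.
Order B = (((M₁ × M₂) × (M₃ × M₄)) × M₅): (M₁ × M₂): 10×31 by 31×29 → 10×29, cost 10·31·29 = 8990; (M₃ × M₄): 29×11 by 11×7 → 29×7, cost 29·11·7 = 2233; ((M₁ × M₂) × (M₃ × M₄)): 10×29 by 29×7 → 10×7, cost 10·29·7 = 2030; cumulative 13253; (((M₁ × M₂) × (M₃ × M₄)) × M₅): 10×7 by 7×13 → 10×13, cost 10·7·13 = 910; cumulative 14163. Total 14163.
Difference: |15356 − 14163| = 1193.

1193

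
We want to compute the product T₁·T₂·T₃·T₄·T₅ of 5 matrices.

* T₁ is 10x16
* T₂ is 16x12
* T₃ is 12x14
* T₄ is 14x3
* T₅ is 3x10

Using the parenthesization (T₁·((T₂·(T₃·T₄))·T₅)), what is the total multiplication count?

3160

(T₃·T₄): 12×14 by 14×3 → 12×3, cost 12·14·3 = 504
(T₂·(T₃·T₄)): 16×12 by 12×3 → 16×3, cost 16·12·3 = 576; cumulative 1080
((T₂·(T₃·T₄))·T₅): 16×3 by 3×10 → 16×10, cost 16·3·10 = 480; cumulative 1560
(T₁·((T₂·(T₃·T₄))·T₅)): 10×16 by 16×10 → 10×10, cost 10·16·10 = 1600; cumulative 3160
Total: 3160 scalar multiplications.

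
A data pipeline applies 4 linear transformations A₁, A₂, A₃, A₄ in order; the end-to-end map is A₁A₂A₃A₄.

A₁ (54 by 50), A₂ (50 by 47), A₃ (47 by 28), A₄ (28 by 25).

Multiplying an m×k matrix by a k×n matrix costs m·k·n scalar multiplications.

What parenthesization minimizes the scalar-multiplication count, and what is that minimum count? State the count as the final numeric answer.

Adjacent pairs: A₁A₂ = 54·50·47 = 126900; A₂A₃ = 50·47·28 = 65800; A₃A₄ = 47·28·25 = 32900.
Length 3: A₁..A₃: k=1: 0+65800+54·50·28=141400; k=2: 126900+0+54·47·28=197964 → min 141400 | A₂..A₄: k=2: 0+32900+50·47·25=91650; k=3: 65800+0+50·28·25=100800 → min 91650.
Length 4: A₁..A₄: k=1: 0+91650+54·50·25=159150; k=2: 126900+32900+54·47·25=223250; k=3: 141400+0+54·28·25=179200 → min 159150.
Optimal parenthesization: (A₁(A₂(A₃A₄))) with cost 159150.

159150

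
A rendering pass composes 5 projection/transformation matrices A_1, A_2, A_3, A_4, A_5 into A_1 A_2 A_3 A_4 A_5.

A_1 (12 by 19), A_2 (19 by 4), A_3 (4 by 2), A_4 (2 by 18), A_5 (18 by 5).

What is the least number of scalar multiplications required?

908

Adjacent pairs: A_1A_2 = 12·19·4 = 912; A_2A_3 = 19·4·2 = 152; A_3A_4 = 4·2·18 = 144; A_4A_5 = 2·18·5 = 180.
Length 3: A_1..A_3: k=1: 0+152+12·19·2=608; k=2: 912+0+12·4·2=1008 → min 608 | A_2..A_4: k=2: 0+144+19·4·18=1512; k=3: 152+0+19·2·18=836 → min 836 | A_3..A_5: k=3: 0+180+4·2·5=220; k=4: 144+0+4·18·5=504 → min 220.
Length 4: A_1..A_4: k=1: 0+836+12·19·18=4940; k=2: 912+144+12·4·18=1920; k=3: 608+0+12·2·18=1040 → min 1040 | A_2..A_5: k=2: 0+220+19·4·5=600; k=3: 152+180+19·2·5=522; k=4: 836+0+19·18·5=2546 → min 522.
Length 5: A_1..A_5: k=1: 0+522+12·19·5=1662; k=2: 912+220+12·4·5=1372; k=3: 608+180+12·2·5=908; k=4: 1040+0+12·18·5=2120 → min 908.
Optimal order: ((A_1 (A_2 A_3)) (A_4 A_5)) with cost 908.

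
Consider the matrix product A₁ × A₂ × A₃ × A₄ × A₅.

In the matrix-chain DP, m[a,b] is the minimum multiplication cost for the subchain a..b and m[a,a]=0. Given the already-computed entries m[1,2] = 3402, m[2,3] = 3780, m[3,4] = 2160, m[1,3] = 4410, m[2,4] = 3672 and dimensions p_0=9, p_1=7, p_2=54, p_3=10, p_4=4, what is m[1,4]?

3924

m[1,4] = min over k∈[1,3] of m[1,k]+m[k+1,4]+p_{0}·p_k·p_{4}.
k=1: 0 + 3672 + 9·7·4 = 3924; k=2: 3402 + 2160 + 9·54·4 = 7506; k=3: 4410 + 0 + 9·10·4 = 4770.
Minimum: 3924 at k=1.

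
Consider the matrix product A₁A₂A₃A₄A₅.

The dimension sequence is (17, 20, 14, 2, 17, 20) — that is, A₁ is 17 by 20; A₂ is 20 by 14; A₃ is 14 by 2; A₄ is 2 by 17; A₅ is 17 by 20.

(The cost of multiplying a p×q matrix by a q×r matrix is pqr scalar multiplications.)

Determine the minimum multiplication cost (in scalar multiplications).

Adjacent pairs: A₁A₂ = 17·20·14 = 4760; A₂A₃ = 20·14·2 = 560; A₃A₄ = 14·2·17 = 476; A₄A₅ = 2·17·20 = 680.
Length 3: A₁..A₃: k=1: 0+560+17·20·2=1240; k=2: 4760+0+17·14·2=5236 → min 1240 | A₂..A₄: k=2: 0+476+20·14·17=5236; k=3: 560+0+20·2·17=1240 → min 1240 | A₃..A₅: k=3: 0+680+14·2·20=1240; k=4: 476+0+14·17·20=5236 → min 1240.
Length 4: A₁..A₄: k=1: 0+1240+17·20·17=7020; k=2: 4760+476+17·14·17=9282; k=3: 1240+0+17·2·17=1818 → min 1818 | A₂..A₅: k=2: 0+1240+20·14·20=6840; k=3: 560+680+20·2·20=2040; k=4: 1240+0+20·17·20=8040 → min 2040.
Length 5: A₁..A₅: k=1: 0+2040+17·20·20=8840; k=2: 4760+1240+17·14·20=10760; k=3: 1240+680+17·2·20=2600; k=4: 1818+0+17·17·20=7598 → min 2600.
Optimal order: ((A₁(A₂A₃))(A₄A₅)) with cost 2600.

2600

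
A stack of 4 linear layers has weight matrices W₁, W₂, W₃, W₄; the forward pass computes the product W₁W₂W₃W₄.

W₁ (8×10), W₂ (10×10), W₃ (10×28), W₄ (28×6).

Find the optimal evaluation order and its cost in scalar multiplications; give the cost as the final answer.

2760

Adjacent pairs: W₁W₂ = 8·10·10 = 800; W₂W₃ = 10·10·28 = 2800; W₃W₄ = 10·28·6 = 1680.
Length 3: W₁..W₃: k=1: 0+2800+8·10·28=5040; k=2: 800+0+8·10·28=3040 → min 3040 | W₂..W₄: k=2: 0+1680+10·10·6=2280; k=3: 2800+0+10·28·6=4480 → min 2280.
Length 4: W₁..W₄: k=1: 0+2280+8·10·6=2760; k=2: 800+1680+8·10·6=2960; k=3: 3040+0+8·28·6=4384 → min 2760.
Optimal parenthesization: (W₁(W₂(W₃W₄))) with cost 2760.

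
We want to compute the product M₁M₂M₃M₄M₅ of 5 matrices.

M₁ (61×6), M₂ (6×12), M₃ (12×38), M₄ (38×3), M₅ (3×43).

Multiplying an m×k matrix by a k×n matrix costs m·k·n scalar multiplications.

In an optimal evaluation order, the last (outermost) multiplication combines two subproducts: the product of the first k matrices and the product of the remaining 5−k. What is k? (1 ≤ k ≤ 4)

4

Adjacent pairs: M₁M₂ = 61·6·12 = 4392; M₂M₃ = 6·12·38 = 2736; M₃M₄ = 12·38·3 = 1368; M₄M₅ = 38·3·43 = 4902.
Length 3: M₁..M₃: k=1: 0+2736+61·6·38=16644; k=2: 4392+0+61·12·38=32208 → min 16644 | M₂..M₄: k=2: 0+1368+6·12·3=1584; k=3: 2736+0+6·38·3=3420 → min 1584 | M₃..M₅: k=3: 0+4902+12·38·43=24510; k=4: 1368+0+12·3·43=2916 → min 2916.
Length 4: M₁..M₄: k=1: 0+1584+61·6·3=2682; k=2: 4392+1368+61·12·3=7956; k=3: 16644+0+61·38·3=23598 → min 2682 | M₂..M₅: k=2: 0+2916+6·12·43=6012; k=3: 2736+4902+6·38·43=17442; k=4: 1584+0+6·3·43=2358 → min 2358.
Top-level splits: k=1: (M₁..M₁)·(M₂..M₅) → 0+2358+61·6·43 = 18096; k=2: (M₁..M₂)·(M₃..M₅) → 4392+2916+61·12·43 = 38784; k=3: (M₁..M₃)·(M₄..M₅) → 16644+4902+61·38·43 = 121220; k=4: (M₁..M₄)·(M₅..M₅) → 2682+0+61·3·43 = 10551.
Best split is after M₄, i.e. k = 4.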